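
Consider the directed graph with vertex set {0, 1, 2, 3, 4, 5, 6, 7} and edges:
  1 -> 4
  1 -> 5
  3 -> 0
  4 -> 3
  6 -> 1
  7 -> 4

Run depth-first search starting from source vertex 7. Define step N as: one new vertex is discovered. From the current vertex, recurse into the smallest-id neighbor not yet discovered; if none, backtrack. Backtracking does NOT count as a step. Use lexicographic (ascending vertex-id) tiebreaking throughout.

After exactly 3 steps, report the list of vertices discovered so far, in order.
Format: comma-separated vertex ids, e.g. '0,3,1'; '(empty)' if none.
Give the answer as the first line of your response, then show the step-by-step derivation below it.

7,4,3

step 1: discover 7; path=7; order=7
step 2: discover 4; path=7>4; order=7,4
step 3: discover 3; path=7>4>3; order=7,4,3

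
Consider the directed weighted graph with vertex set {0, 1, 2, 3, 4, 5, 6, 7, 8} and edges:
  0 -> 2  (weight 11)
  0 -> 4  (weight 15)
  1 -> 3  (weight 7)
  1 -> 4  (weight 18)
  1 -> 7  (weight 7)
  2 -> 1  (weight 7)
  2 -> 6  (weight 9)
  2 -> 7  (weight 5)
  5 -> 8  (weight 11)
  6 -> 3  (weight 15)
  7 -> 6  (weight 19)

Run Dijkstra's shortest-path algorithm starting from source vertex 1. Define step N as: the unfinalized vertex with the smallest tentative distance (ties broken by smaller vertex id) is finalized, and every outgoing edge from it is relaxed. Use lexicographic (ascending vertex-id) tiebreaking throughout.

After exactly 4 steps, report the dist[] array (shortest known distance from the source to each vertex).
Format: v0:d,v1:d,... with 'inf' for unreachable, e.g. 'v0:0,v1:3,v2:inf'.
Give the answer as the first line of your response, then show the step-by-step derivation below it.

v0:inf,v1:0,v2:inf,v3:7,v4:18,v5:inf,v6:26,v7:7,v8:inf

step 1: dist = v0:inf,v1:0,v2:inf,v3:7,v4:18,v5:inf,v6:inf,v7:7,v8:inf
step 2: dist = v0:inf,v1:0,v2:inf,v3:7,v4:18,v5:inf,v6:inf,v7:7,v8:inf
step 3: dist = v0:inf,v1:0,v2:inf,v3:7,v4:18,v5:inf,v6:26,v7:7,v8:inf
step 4: dist = v0:inf,v1:0,v2:inf,v3:7,v4:18,v5:inf,v6:26,v7:7,v8:inf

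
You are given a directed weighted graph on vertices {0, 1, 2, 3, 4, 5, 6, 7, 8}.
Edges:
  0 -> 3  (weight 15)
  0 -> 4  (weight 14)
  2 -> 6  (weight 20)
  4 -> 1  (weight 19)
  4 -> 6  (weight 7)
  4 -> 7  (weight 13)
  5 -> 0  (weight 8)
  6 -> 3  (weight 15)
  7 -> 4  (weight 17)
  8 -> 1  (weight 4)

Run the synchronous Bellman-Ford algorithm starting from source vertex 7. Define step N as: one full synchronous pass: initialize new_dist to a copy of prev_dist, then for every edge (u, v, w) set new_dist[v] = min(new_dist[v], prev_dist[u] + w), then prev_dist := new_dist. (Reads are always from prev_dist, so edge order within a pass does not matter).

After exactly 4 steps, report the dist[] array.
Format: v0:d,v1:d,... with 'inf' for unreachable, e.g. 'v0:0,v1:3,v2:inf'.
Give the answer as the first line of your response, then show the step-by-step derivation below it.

v0:inf,v1:36,v2:inf,v3:39,v4:17,v5:inf,v6:24,v7:0,v8:inf

step 1: dist = v0:inf,v1:inf,v2:inf,v3:inf,v4:17,v5:inf,v6:inf,v7:0,v8:inf
step 2: dist = v0:inf,v1:36,v2:inf,v3:inf,v4:17,v5:inf,v6:24,v7:0,v8:inf
step 3: dist = v0:inf,v1:36,v2:inf,v3:39,v4:17,v5:inf,v6:24,v7:0,v8:inf
step 4: dist = v0:inf,v1:36,v2:inf,v3:39,v4:17,v5:inf,v6:24,v7:0,v8:inf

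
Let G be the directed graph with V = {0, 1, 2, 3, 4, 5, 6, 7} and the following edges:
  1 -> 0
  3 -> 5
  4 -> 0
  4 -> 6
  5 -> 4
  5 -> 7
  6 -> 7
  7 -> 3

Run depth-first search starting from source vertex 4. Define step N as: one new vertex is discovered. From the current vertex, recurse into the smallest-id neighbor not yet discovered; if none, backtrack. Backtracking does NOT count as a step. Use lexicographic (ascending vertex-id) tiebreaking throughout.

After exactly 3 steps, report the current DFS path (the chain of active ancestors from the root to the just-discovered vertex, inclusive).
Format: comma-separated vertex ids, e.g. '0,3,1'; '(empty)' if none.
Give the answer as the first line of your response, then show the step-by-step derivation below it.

4,6

step 1: discover 4; path=4; order=4
step 2: discover 0; path=4>0; order=4,0
step 3: discover 6; path=4>6; order=4,0,6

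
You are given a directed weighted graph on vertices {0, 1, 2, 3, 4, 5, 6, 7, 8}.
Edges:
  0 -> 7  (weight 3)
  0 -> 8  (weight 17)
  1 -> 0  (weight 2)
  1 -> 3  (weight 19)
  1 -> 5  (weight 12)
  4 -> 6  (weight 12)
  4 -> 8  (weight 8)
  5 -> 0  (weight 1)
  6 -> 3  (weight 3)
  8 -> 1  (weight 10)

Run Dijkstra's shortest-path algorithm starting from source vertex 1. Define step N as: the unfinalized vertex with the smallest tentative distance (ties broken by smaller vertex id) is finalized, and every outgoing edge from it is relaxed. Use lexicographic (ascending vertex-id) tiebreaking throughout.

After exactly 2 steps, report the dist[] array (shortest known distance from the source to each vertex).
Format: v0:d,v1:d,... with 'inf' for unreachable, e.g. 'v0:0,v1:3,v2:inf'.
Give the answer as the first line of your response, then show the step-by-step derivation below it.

v0:2,v1:0,v2:inf,v3:19,v4:inf,v5:12,v6:inf,v7:5,v8:19

step 1: dist = v0:2,v1:0,v2:inf,v3:19,v4:inf,v5:12,v6:inf,v7:inf,v8:inf
step 2: dist = v0:2,v1:0,v2:inf,v3:19,v4:inf,v5:12,v6:inf,v7:5,v8:19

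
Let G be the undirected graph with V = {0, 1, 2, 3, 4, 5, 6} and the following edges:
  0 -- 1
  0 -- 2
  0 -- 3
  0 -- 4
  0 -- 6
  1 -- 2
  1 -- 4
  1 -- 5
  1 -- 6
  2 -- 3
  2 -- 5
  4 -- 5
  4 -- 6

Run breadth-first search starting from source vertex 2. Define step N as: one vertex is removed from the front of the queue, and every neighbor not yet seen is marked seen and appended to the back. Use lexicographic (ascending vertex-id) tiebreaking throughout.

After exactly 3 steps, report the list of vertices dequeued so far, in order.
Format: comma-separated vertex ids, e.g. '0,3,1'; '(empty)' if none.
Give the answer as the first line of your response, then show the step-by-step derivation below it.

2,0,1

step 1: dequeue 2; queue=[0,1,3,5]; order=2
step 2: dequeue 0; queue=[1,3,5,4,6]; order=2,0
step 3: dequeue 1; queue=[3,5,4,6]; order=2,0,1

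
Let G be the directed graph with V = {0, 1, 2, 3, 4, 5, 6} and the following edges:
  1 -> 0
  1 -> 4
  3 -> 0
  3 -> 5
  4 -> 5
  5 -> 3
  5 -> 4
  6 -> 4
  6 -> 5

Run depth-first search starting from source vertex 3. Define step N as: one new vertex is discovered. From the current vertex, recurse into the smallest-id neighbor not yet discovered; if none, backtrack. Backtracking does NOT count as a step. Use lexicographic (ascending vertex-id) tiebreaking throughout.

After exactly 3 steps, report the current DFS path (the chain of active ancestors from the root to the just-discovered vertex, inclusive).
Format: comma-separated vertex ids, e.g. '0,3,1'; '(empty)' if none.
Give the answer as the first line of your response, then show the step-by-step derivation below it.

3,5

step 1: discover 3; path=3; order=3
step 2: discover 0; path=3>0; order=3,0
step 3: discover 5; path=3>5; order=3,0,5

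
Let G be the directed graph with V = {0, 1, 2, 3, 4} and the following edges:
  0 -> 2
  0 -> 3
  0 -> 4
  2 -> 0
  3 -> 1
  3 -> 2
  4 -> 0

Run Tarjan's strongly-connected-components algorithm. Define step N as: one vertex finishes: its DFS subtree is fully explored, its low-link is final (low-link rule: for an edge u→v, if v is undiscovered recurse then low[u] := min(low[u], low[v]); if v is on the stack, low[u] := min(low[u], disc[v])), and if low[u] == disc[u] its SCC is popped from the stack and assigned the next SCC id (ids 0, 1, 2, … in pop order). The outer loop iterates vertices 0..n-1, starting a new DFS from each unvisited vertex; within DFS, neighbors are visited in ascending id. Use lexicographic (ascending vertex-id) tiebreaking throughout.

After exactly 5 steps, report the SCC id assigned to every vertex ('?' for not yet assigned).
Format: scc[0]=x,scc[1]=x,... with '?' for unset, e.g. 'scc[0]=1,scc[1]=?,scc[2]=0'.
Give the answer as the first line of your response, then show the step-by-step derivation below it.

scc[0]=1,scc[1]=0,scc[2]=1,scc[3]=1,scc[4]=1

step 1: low=(low[0]=0,low[1]=?,low[2]=0,low[3]=?,low[4]=?); scc=(scc[0]=?,scc[1]=?,scc[2]=?,scc[3]=?,scc[4]=?)
step 2: low=(low[0]=0,low[1]=3,low[2]=0,low[3]=2,low[4]=?); scc=(scc[0]=?,scc[1]=0,scc[2]=?,scc[3]=?,scc[4]=?)
step 3: low=(low[0]=0,low[1]=3,low[2]=0,low[3]=1,low[4]=?); scc=(scc[0]=?,scc[1]=0,scc[2]=?,scc[3]=?,scc[4]=?)
step 4: low=(low[0]=0,low[1]=3,low[2]=0,low[3]=1,low[4]=0); scc=(scc[0]=?,scc[1]=0,scc[2]=?,scc[3]=?,scc[4]=?)
step 5: low=(low[0]=0,low[1]=3,low[2]=0,low[3]=1,low[4]=0); scc=(scc[0]=1,scc[1]=0,scc[2]=1,scc[3]=1,scc[4]=1)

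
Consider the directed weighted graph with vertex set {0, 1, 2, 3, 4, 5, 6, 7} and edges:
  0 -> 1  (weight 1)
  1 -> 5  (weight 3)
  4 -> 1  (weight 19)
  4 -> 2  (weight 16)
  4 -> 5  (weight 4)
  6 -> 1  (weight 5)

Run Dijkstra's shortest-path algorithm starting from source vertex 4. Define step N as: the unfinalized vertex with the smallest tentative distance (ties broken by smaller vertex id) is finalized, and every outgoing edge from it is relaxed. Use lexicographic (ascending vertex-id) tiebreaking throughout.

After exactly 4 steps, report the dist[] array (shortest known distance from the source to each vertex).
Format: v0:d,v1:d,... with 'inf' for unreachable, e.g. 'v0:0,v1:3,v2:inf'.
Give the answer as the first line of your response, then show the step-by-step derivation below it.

v0:inf,v1:19,v2:16,v3:inf,v4:0,v5:4,v6:inf,v7:inf

step 1: dist = v0:inf,v1:19,v2:16,v3:inf,v4:0,v5:4,v6:inf,v7:inf
step 2: dist = v0:inf,v1:19,v2:16,v3:inf,v4:0,v5:4,v6:inf,v7:inf
step 3: dist = v0:inf,v1:19,v2:16,v3:inf,v4:0,v5:4,v6:inf,v7:inf
step 4: dist = v0:inf,v1:19,v2:16,v3:inf,v4:0,v5:4,v6:inf,v7:inf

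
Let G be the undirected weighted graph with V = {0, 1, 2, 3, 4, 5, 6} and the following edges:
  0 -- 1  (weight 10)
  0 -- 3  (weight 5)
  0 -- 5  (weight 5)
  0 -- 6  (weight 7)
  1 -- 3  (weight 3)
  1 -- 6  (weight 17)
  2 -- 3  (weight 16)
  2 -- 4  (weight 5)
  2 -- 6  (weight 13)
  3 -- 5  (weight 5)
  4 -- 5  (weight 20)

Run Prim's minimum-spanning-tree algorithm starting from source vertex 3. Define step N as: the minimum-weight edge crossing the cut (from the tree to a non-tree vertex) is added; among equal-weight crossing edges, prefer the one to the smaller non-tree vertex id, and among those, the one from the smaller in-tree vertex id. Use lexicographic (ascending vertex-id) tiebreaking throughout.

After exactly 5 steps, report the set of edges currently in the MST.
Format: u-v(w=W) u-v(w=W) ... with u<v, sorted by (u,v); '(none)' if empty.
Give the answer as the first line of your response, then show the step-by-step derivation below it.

0-3(w=5) 0-5(w=5) 0-6(w=7) 1-3(w=3) 2-6(w=13)

step 1: add edge 1-3 (w=3); MST = {1-3(w=3)}
step 2: add edge 0-3 (w=5); MST = {0-3(w=5) 1-3(w=3)}
step 3: add edge 0-5 (w=5); MST = {0-3(w=5) 0-5(w=5) 1-3(w=3)}
step 4: add edge 0-6 (w=7); MST = {0-3(w=5) 0-5(w=5) 0-6(w=7) 1-3(w=3)}
step 5: add edge 2-6 (w=13); MST = {0-3(w=5) 0-5(w=5) 0-6(w=7) 1-3(w=3) 2-6(w=13)}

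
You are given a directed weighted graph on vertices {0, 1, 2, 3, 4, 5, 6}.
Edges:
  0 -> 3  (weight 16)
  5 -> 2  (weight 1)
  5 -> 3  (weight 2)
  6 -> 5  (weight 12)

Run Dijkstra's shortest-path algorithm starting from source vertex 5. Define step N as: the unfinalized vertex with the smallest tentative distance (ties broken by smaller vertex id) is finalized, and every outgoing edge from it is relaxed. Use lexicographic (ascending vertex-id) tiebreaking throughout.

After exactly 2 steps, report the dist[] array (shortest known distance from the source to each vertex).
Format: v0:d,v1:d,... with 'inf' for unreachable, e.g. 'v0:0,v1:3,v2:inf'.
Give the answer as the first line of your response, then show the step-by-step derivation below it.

v0:inf,v1:inf,v2:1,v3:2,v4:inf,v5:0,v6:inf

step 1: dist = v0:inf,v1:inf,v2:1,v3:2,v4:inf,v5:0,v6:inf
step 2: dist = v0:inf,v1:inf,v2:1,v3:2,v4:inf,v5:0,v6:inf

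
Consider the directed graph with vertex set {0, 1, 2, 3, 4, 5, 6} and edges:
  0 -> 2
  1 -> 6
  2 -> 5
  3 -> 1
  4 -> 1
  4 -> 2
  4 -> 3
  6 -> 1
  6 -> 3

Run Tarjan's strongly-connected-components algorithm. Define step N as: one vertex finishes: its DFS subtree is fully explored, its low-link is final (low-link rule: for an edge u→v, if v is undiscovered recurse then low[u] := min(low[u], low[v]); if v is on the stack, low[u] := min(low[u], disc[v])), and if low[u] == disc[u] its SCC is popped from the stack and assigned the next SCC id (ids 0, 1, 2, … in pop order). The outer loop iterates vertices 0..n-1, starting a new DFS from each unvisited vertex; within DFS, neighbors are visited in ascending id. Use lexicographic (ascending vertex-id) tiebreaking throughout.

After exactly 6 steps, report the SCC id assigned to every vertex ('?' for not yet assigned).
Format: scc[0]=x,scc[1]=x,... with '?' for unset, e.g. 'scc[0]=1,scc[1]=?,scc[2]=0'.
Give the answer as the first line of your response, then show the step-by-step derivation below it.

scc[0]=2,scc[1]=3,scc[2]=1,scc[3]=3,scc[4]=?,scc[5]=0,scc[6]=3

step 1: low=(low[0]=0,low[1]=?,low[2]=1,low[3]=?,low[4]=?,low[5]=2,low[6]=?); scc=(scc[0]=?,scc[1]=?,scc[2]=?,scc[3]=?,scc[4]=?,scc[5]=0,scc[6]=?)
step 2: low=(low[0]=0,low[1]=?,low[2]=1,low[3]=?,low[4]=?,low[5]=2,low[6]=?); scc=(scc[0]=?,scc[1]=?,scc[2]=1,scc[3]=?,scc[4]=?,scc[5]=0,scc[6]=?)
step 3: low=(low[0]=0,low[1]=?,low[2]=1,low[3]=?,low[4]=?,low[5]=2,low[6]=?); scc=(scc[0]=2,scc[1]=?,scc[2]=1,scc[3]=?,scc[4]=?,scc[5]=0,scc[6]=?)
step 4: low=(low[0]=0,low[1]=3,low[2]=1,low[3]=3,low[4]=?,low[5]=2,low[6]=3); scc=(scc[0]=2,scc[1]=?,scc[2]=1,scc[3]=?,scc[4]=?,scc[5]=0,scc[6]=?)
step 5: low=(low[0]=0,low[1]=3,low[2]=1,low[3]=3,low[4]=?,low[5]=2,low[6]=3); scc=(scc[0]=2,scc[1]=?,scc[2]=1,scc[3]=?,scc[4]=?,scc[5]=0,scc[6]=?)
step 6: low=(low[0]=0,low[1]=3,low[2]=1,low[3]=3,low[4]=?,low[5]=2,low[6]=3); scc=(scc[0]=2,scc[1]=3,scc[2]=1,scc[3]=3,scc[4]=?,scc[5]=0,scc[6]=3)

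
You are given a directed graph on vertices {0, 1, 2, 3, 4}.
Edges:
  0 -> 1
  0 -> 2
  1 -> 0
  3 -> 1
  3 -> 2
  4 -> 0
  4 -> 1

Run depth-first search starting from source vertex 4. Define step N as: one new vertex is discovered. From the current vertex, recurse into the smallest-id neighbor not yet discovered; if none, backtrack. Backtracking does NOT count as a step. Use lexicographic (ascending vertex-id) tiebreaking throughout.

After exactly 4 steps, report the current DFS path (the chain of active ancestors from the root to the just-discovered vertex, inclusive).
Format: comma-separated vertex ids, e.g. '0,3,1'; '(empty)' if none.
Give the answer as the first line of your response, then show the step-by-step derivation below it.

4,0,2

step 1: discover 4; path=4; order=4
step 2: discover 0; path=4>0; order=4,0
step 3: discover 1; path=4>0>1; order=4,0,1
step 4: discover 2; path=4>0>2; order=4,0,1,2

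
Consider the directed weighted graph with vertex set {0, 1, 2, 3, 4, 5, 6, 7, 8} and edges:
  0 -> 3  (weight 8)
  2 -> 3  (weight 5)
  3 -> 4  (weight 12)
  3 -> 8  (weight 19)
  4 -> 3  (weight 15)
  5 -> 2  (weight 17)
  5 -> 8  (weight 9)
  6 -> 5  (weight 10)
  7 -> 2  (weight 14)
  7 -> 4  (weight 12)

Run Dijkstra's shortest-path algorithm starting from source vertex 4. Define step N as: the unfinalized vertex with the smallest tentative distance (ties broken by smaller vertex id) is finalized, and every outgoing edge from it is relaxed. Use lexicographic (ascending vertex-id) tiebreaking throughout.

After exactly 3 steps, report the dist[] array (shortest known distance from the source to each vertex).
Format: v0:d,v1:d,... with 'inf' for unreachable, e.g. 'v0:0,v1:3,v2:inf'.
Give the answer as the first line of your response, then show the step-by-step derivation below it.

v0:inf,v1:inf,v2:inf,v3:15,v4:0,v5:inf,v6:inf,v7:inf,v8:34

step 1: dist = v0:inf,v1:inf,v2:inf,v3:15,v4:0,v5:inf,v6:inf,v7:inf,v8:inf
step 2: dist = v0:inf,v1:inf,v2:inf,v3:15,v4:0,v5:inf,v6:inf,v7:inf,v8:34
step 3: dist = v0:inf,v1:inf,v2:inf,v3:15,v4:0,v5:inf,v6:inf,v7:inf,v8:34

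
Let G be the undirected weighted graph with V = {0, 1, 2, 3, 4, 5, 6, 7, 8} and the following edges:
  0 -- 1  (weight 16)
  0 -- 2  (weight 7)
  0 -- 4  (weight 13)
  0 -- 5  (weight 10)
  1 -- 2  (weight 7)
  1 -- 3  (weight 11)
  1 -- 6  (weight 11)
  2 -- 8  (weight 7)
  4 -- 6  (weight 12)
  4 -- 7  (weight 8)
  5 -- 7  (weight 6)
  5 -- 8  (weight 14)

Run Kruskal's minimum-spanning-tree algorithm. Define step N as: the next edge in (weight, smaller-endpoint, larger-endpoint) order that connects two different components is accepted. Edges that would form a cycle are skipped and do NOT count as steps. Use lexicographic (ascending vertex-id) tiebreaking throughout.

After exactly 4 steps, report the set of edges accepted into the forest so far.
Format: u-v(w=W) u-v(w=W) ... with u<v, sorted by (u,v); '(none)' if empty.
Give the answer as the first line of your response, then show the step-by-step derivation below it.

0-2(w=7) 1-2(w=7) 2-8(w=7) 5-7(w=6)

step 1: add edge 5-7 (w=6); MST = {5-7(w=6)}
step 2: add edge 0-2 (w=7); MST = {0-2(w=7) 5-7(w=6)}
step 3: add edge 1-2 (w=7); MST = {0-2(w=7) 1-2(w=7) 5-7(w=6)}
step 4: add edge 2-8 (w=7); MST = {0-2(w=7) 1-2(w=7) 2-8(w=7) 5-7(w=6)}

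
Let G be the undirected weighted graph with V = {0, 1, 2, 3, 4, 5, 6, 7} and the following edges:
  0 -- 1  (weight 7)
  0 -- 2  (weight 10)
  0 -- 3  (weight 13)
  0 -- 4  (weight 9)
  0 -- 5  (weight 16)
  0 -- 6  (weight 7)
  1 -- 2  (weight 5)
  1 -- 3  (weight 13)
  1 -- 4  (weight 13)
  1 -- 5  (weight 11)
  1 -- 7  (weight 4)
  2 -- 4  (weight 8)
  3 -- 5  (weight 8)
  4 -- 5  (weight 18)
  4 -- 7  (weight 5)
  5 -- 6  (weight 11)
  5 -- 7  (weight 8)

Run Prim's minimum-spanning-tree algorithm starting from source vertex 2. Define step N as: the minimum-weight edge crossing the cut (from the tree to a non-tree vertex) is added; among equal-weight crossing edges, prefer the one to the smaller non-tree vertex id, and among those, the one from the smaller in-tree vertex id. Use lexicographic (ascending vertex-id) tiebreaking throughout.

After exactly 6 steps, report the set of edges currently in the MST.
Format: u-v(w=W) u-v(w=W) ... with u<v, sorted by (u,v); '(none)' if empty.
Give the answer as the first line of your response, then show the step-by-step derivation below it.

0-1(w=7) 0-6(w=7) 1-2(w=5) 1-7(w=4) 4-7(w=5) 5-7(w=8)

step 1: add edge 1-2 (w=5); MST = {1-2(w=5)}
step 2: add edge 1-7 (w=4); MST = {1-2(w=5) 1-7(w=4)}
step 3: add edge 4-7 (w=5); MST = {1-2(w=5) 1-7(w=4) 4-7(w=5)}
step 4: add edge 0-1 (w=7); MST = {0-1(w=7) 1-2(w=5) 1-7(w=4) 4-7(w=5)}
step 5: add edge 0-6 (w=7); MST = {0-1(w=7) 0-6(w=7) 1-2(w=5) 1-7(w=4) 4-7(w=5)}
step 6: add edge 5-7 (w=8); MST = {0-1(w=7) 0-6(w=7) 1-2(w=5) 1-7(w=4) 4-7(w=5) 5-7(w=8)}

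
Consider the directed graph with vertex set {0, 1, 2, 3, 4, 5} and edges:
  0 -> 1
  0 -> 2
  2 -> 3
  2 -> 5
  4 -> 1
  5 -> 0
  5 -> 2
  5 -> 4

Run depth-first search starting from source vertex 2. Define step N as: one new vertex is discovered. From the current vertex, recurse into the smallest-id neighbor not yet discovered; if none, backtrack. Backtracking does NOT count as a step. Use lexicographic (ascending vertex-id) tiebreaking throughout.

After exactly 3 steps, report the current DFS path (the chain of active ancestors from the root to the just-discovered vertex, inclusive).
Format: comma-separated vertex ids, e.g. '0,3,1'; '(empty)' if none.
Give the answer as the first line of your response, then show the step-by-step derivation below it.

2,5

step 1: discover 2; path=2; order=2
step 2: discover 3; path=2>3; order=2,3
step 3: discover 5; path=2>5; order=2,3,5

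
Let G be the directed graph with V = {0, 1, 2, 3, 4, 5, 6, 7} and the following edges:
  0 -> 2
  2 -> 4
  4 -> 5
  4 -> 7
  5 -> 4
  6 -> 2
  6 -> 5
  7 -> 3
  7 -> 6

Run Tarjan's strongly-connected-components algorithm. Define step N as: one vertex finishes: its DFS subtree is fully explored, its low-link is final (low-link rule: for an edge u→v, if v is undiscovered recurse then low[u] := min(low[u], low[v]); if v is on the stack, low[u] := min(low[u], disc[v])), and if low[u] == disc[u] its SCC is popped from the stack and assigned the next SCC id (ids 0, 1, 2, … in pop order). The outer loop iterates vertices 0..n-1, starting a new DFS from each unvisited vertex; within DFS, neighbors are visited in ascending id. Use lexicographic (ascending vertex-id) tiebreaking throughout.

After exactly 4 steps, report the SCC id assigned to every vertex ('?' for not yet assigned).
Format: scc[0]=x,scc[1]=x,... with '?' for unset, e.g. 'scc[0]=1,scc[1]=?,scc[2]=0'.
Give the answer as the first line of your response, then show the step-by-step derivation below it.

scc[0]=?,scc[1]=?,scc[2]=?,scc[3]=0,scc[4]=?,scc[5]=?,scc[6]=?,scc[7]=?

step 1: low=(low[0]=0,low[1]=?,low[2]=1,low[3]=?,low[4]=2,low[5]=2,low[6]=?,low[7]=?); scc=(scc[0]=?,scc[1]=?,scc[2]=?,scc[3]=?,scc[4]=?,scc[5]=?,scc[6]=?,scc[7]=?)
step 2: low=(low[0]=0,low[1]=?,low[2]=1,low[3]=5,low[4]=2,low[5]=2,low[6]=?,low[7]=4); scc=(scc[0]=?,scc[1]=?,scc[2]=?,scc[3]=0,scc[4]=?,scc[5]=?,scc[6]=?,scc[7]=?)
step 3: low=(low[0]=0,low[1]=?,low[2]=1,low[3]=5,low[4]=2,low[5]=2,low[6]=1,low[7]=4); scc=(scc[0]=?,scc[1]=?,scc[2]=?,scc[3]=0,scc[4]=?,scc[5]=?,scc[6]=?,scc[7]=?)
step 4: low=(low[0]=0,low[1]=?,low[2]=1,low[3]=5,low[4]=2,low[5]=2,low[6]=1,low[7]=1); scc=(scc[0]=?,scc[1]=?,scc[2]=?,scc[3]=0,scc[4]=?,scc[5]=?,scc[6]=?,scc[7]=?)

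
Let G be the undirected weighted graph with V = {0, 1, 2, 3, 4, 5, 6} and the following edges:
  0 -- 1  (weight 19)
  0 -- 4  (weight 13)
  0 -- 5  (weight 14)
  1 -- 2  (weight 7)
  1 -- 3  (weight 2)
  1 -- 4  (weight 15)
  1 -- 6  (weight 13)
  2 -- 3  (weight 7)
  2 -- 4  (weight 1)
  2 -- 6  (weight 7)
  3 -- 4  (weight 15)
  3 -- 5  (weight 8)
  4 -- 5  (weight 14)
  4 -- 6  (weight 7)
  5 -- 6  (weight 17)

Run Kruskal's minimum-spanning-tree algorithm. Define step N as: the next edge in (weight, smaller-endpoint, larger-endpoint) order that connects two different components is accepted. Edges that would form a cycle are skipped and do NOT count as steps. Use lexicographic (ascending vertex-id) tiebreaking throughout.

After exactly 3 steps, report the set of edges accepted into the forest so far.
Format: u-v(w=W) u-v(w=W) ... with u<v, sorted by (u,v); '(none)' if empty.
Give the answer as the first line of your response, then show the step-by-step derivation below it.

1-2(w=7) 1-3(w=2) 2-4(w=1)

step 1: add edge 2-4 (w=1); MST = {2-4(w=1)}
step 2: add edge 1-3 (w=2); MST = {1-3(w=2) 2-4(w=1)}
step 3: add edge 1-2 (w=7); MST = {1-2(w=7) 1-3(w=2) 2-4(w=1)}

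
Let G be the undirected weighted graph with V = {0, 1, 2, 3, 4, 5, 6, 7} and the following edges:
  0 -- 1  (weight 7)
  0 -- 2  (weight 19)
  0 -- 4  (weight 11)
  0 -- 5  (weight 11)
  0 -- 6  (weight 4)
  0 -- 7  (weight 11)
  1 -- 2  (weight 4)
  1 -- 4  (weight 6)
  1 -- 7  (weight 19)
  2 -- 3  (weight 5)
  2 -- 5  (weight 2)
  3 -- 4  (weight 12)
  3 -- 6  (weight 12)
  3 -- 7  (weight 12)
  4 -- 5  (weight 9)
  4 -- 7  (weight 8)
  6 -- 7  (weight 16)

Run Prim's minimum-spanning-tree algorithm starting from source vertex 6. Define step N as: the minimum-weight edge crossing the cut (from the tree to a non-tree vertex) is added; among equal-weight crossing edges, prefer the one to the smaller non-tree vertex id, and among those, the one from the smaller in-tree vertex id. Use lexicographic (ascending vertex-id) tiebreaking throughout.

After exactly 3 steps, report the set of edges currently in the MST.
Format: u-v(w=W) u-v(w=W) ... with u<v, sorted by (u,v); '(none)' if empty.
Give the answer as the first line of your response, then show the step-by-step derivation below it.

0-1(w=7) 0-6(w=4) 1-2(w=4)

step 1: add edge 0-6 (w=4); MST = {0-6(w=4)}
step 2: add edge 0-1 (w=7); MST = {0-1(w=7) 0-6(w=4)}
step 3: add edge 1-2 (w=4); MST = {0-1(w=7) 0-6(w=4) 1-2(w=4)}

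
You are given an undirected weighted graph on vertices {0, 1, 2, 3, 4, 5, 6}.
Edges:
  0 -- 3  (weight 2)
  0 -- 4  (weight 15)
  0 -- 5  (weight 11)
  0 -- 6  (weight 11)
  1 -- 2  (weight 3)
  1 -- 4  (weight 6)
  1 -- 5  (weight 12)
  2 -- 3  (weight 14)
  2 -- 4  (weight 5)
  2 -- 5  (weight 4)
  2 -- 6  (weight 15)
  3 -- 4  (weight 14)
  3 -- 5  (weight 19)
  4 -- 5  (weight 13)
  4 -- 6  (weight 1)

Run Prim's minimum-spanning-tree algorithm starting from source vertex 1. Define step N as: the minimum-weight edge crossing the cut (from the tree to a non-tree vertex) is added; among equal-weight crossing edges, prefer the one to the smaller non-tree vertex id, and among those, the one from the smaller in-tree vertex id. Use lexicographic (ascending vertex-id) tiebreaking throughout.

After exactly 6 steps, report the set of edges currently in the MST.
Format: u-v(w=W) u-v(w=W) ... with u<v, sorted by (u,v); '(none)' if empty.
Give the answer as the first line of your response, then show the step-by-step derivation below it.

0-3(w=2) 0-5(w=11) 1-2(w=3) 2-4(w=5) 2-5(w=4) 4-6(w=1)

step 1: add edge 1-2 (w=3); MST = {1-2(w=3)}
step 2: add edge 2-5 (w=4); MST = {1-2(w=3) 2-5(w=4)}
step 3: add edge 2-4 (w=5); MST = {1-2(w=3) 2-4(w=5) 2-5(w=4)}
step 4: add edge 4-6 (w=1); MST = {1-2(w=3) 2-4(w=5) 2-5(w=4) 4-6(w=1)}
step 5: add edge 0-5 (w=11); MST = {0-5(w=11) 1-2(w=3) 2-4(w=5) 2-5(w=4) 4-6(w=1)}
step 6: add edge 0-3 (w=2); MST = {0-3(w=2) 0-5(w=11) 1-2(w=3) 2-4(w=5) 2-5(w=4) 4-6(w=1)}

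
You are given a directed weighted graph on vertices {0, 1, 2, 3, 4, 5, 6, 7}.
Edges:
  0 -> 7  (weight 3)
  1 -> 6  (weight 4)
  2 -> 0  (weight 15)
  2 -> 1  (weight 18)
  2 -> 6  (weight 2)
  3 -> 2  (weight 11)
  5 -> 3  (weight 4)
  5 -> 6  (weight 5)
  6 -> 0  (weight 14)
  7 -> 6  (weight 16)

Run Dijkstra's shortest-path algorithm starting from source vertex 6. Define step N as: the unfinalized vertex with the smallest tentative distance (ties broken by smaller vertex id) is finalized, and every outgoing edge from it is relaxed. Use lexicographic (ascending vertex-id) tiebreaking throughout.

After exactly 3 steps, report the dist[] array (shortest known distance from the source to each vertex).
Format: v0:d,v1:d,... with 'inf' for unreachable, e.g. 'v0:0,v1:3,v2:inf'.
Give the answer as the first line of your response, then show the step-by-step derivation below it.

v0:14,v1:inf,v2:inf,v3:inf,v4:inf,v5:inf,v6:0,v7:17

step 1: dist = v0:14,v1:inf,v2:inf,v3:inf,v4:inf,v5:inf,v6:0,v7:inf
step 2: dist = v0:14,v1:inf,v2:inf,v3:inf,v4:inf,v5:inf,v6:0,v7:17
step 3: dist = v0:14,v1:inf,v2:inf,v3:inf,v4:inf,v5:inf,v6:0,v7:17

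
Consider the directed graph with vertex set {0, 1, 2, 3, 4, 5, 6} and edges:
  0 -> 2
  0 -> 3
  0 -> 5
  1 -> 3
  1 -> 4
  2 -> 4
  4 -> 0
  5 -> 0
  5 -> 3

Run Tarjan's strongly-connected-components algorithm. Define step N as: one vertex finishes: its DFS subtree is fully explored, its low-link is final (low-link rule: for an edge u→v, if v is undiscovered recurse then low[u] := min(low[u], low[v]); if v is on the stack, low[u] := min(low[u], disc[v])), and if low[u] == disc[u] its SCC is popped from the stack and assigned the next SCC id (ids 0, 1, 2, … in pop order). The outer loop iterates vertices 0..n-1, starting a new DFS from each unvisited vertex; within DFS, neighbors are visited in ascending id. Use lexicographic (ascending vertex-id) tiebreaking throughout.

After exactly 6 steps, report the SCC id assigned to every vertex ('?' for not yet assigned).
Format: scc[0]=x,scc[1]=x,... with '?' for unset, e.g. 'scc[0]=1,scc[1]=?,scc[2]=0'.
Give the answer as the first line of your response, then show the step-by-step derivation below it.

scc[0]=1,scc[1]=2,scc[2]=1,scc[3]=0,scc[4]=1,scc[5]=1,scc[6]=?

step 1: low=(low[0]=0,low[1]=?,low[2]=1,low[3]=?,low[4]=0,low[5]=?,low[6]=?); scc=(scc[0]=?,scc[1]=?,scc[2]=?,scc[3]=?,scc[4]=?,scc[5]=?,scc[6]=?)
step 2: low=(low[0]=0,low[1]=?,low[2]=0,low[3]=?,low[4]=0,low[5]=?,low[6]=?); scc=(scc[0]=?,scc[1]=?,scc[2]=?,scc[3]=?,scc[4]=?,scc[5]=?,scc[6]=?)
step 3: low=(low[0]=0,low[1]=?,low[2]=0,low[3]=3,low[4]=0,low[5]=?,low[6]=?); scc=(scc[0]=?,scc[1]=?,scc[2]=?,scc[3]=0,scc[4]=?,scc[5]=?,scc[6]=?)
step 4: low=(low[0]=0,low[1]=?,low[2]=0,low[3]=3,low[4]=0,low[5]=0,low[6]=?); scc=(scc[0]=?,scc[1]=?,scc[2]=?,scc[3]=0,scc[4]=?,scc[5]=?,scc[6]=?)
step 5: low=(low[0]=0,low[1]=?,low[2]=0,low[3]=3,low[4]=0,low[5]=0,low[6]=?); scc=(scc[0]=1,scc[1]=?,scc[2]=1,scc[3]=0,scc[4]=1,scc[5]=1,scc[6]=?)
step 6: low=(low[0]=0,low[1]=5,low[2]=0,low[3]=3,low[4]=0,low[5]=0,low[6]=?); scc=(scc[0]=1,scc[1]=2,scc[2]=1,scc[3]=0,scc[4]=1,scc[5]=1,scc[6]=?)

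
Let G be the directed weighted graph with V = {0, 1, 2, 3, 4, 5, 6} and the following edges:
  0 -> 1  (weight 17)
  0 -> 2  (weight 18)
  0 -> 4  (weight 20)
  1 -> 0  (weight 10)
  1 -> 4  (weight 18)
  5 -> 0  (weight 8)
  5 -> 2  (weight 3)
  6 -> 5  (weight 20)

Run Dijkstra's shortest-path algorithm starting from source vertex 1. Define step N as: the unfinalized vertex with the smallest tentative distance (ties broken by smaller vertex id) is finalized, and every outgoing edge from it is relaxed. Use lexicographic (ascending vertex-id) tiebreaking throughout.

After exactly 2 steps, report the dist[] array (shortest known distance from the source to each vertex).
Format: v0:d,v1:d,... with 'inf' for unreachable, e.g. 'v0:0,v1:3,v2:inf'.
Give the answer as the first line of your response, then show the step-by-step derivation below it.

v0:10,v1:0,v2:28,v3:inf,v4:18,v5:inf,v6:inf

step 1: dist = v0:10,v1:0,v2:inf,v3:inf,v4:18,v5:inf,v6:inf
step 2: dist = v0:10,v1:0,v2:28,v3:inf,v4:18,v5:inf,v6:inf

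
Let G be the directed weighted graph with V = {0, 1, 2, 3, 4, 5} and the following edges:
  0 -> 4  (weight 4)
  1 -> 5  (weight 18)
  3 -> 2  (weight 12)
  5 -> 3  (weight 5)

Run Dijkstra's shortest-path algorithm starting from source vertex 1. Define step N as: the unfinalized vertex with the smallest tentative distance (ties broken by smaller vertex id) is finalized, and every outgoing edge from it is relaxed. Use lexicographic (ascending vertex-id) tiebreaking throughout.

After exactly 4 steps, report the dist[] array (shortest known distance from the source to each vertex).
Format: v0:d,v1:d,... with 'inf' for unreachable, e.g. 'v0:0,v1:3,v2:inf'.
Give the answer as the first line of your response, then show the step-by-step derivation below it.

v0:inf,v1:0,v2:35,v3:23,v4:inf,v5:18

step 1: dist = v0:inf,v1:0,v2:inf,v3:inf,v4:inf,v5:18
step 2: dist = v0:inf,v1:0,v2:inf,v3:23,v4:inf,v5:18
step 3: dist = v0:inf,v1:0,v2:35,v3:23,v4:inf,v5:18
step 4: dist = v0:inf,v1:0,v2:35,v3:23,v4:inf,v5:18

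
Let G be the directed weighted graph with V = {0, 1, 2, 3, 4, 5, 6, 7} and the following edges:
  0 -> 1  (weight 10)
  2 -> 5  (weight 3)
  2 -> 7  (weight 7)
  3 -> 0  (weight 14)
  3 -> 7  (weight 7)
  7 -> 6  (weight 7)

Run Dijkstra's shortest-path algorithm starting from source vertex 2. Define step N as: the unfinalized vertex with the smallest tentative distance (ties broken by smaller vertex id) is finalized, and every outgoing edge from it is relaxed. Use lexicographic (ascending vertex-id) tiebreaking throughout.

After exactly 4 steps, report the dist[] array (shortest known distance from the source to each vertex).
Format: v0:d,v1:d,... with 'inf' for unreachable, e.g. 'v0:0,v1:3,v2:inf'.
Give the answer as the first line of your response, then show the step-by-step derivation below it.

v0:inf,v1:inf,v2:0,v3:inf,v4:inf,v5:3,v6:14,v7:7

step 1: dist = v0:inf,v1:inf,v2:0,v3:inf,v4:inf,v5:3,v6:inf,v7:7
step 2: dist = v0:inf,v1:inf,v2:0,v3:inf,v4:inf,v5:3,v6:inf,v7:7
step 3: dist = v0:inf,v1:inf,v2:0,v3:inf,v4:inf,v5:3,v6:14,v7:7
step 4: dist = v0:inf,v1:inf,v2:0,v3:inf,v4:inf,v5:3,v6:14,v7:7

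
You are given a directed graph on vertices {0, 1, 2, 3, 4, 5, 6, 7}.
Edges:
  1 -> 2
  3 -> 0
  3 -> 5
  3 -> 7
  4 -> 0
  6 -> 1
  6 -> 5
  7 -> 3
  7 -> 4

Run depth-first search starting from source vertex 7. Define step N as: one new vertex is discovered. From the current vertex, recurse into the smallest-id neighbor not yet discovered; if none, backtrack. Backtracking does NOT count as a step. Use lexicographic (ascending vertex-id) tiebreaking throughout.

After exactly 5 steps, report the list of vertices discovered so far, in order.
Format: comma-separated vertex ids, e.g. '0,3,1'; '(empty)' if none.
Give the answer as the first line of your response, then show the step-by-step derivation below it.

7,3,0,5,4

step 1: discover 7; path=7; order=7
step 2: discover 3; path=7>3; order=7,3
step 3: discover 0; path=7>3>0; order=7,3,0
step 4: discover 5; path=7>3>5; order=7,3,0,5
step 5: discover 4; path=7>4; order=7,3,0,5,4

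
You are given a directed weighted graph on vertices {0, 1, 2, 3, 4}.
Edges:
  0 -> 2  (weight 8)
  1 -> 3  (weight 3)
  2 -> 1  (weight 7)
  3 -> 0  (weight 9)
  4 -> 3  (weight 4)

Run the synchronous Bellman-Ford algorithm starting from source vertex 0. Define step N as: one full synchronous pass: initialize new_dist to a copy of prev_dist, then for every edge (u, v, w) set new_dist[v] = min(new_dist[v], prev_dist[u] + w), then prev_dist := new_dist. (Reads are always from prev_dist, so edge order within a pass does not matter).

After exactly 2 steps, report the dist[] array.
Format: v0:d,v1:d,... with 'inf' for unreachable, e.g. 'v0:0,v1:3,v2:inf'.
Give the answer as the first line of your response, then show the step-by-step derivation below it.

v0:0,v1:15,v2:8,v3:inf,v4:inf

step 1: dist = v0:0,v1:inf,v2:8,v3:inf,v4:inf
step 2: dist = v0:0,v1:15,v2:8,v3:inf,v4:inf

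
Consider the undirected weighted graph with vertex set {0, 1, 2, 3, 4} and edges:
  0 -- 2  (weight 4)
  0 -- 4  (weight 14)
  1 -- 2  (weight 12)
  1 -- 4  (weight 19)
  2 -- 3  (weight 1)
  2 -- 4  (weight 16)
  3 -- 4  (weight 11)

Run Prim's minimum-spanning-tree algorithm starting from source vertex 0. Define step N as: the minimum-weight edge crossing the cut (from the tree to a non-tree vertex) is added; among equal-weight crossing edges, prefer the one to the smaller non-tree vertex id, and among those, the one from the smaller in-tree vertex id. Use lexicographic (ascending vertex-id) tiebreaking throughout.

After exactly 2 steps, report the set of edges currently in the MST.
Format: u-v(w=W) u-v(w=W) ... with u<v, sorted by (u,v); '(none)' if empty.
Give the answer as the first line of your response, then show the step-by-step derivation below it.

0-2(w=4) 2-3(w=1)

step 1: add edge 0-2 (w=4); MST = {0-2(w=4)}
step 2: add edge 2-3 (w=1); MST = {0-2(w=4) 2-3(w=1)}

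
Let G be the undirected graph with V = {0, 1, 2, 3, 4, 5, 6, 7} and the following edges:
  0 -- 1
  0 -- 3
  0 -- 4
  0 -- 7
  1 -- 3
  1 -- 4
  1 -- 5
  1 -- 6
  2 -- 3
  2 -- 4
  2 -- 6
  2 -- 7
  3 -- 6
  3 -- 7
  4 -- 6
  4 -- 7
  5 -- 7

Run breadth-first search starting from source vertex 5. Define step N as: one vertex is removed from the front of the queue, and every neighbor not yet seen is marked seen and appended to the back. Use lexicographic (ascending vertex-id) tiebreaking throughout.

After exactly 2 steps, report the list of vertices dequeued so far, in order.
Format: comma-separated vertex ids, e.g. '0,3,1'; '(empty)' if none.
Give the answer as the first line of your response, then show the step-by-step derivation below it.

5,1

step 1: dequeue 5; queue=[1,7]; order=5
step 2: dequeue 1; queue=[7,0,3,4,6]; order=5,1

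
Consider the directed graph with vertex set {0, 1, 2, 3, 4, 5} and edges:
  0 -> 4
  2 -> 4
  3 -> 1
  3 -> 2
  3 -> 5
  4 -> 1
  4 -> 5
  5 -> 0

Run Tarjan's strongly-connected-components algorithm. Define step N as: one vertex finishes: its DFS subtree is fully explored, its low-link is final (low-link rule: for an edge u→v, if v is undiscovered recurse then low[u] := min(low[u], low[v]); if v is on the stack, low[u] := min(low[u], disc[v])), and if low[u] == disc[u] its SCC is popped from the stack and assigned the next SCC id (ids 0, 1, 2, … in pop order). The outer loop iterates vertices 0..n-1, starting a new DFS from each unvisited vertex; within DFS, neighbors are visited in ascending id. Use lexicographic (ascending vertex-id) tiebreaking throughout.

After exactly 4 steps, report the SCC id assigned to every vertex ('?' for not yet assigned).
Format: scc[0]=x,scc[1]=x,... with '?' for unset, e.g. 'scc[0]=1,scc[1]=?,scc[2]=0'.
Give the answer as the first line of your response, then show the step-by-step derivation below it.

scc[0]=1,scc[1]=0,scc[2]=?,scc[3]=?,scc[4]=1,scc[5]=1

step 1: low=(low[0]=0,low[1]=2,low[2]=?,low[3]=?,low[4]=1,low[5]=?); scc=(scc[0]=?,scc[1]=0,scc[2]=?,scc[3]=?,scc[4]=?,scc[5]=?)
step 2: low=(low[0]=0,low[1]=2,low[2]=?,low[3]=?,low[4]=1,low[5]=0); scc=(scc[0]=?,scc[1]=0,scc[2]=?,scc[3]=?,scc[4]=?,scc[5]=?)
step 3: low=(low[0]=0,low[1]=2,low[2]=?,low[3]=?,low[4]=0,low[5]=0); scc=(scc[0]=?,scc[1]=0,scc[2]=?,scc[3]=?,scc[4]=?,scc[5]=?)
step 4: low=(low[0]=0,low[1]=2,low[2]=?,low[3]=?,low[4]=0,low[5]=0); scc=(scc[0]=1,scc[1]=0,scc[2]=?,scc[3]=?,scc[4]=1,scc[5]=1)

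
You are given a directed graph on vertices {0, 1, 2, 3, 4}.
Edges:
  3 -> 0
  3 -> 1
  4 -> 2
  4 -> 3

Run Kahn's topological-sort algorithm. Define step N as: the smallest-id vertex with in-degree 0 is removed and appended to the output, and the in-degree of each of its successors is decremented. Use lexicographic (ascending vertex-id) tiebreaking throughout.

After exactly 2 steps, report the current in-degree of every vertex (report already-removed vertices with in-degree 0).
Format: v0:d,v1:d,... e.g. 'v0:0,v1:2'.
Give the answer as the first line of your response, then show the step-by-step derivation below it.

v0:1,v1:1,v2:0,v3:0,v4:0

step 1: output 4; order=[4]; indeg=(1,1,0,0,0)
step 2: output 2; order=[4,2]; indeg=(1,1,0,0,0)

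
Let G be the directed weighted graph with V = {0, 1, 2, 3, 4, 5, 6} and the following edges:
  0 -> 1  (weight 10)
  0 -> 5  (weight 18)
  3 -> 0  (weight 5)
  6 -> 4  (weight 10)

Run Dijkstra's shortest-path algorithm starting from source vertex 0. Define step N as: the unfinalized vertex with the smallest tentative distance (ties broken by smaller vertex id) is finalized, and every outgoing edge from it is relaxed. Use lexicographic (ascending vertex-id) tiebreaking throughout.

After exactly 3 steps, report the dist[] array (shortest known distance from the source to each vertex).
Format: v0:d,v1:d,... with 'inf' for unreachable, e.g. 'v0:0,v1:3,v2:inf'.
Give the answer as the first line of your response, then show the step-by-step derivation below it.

v0:0,v1:10,v2:inf,v3:inf,v4:inf,v5:18,v6:inf

step 1: dist = v0:0,v1:10,v2:inf,v3:inf,v4:inf,v5:18,v6:inf
step 2: dist = v0:0,v1:10,v2:inf,v3:inf,v4:inf,v5:18,v6:inf
step 3: dist = v0:0,v1:10,v2:inf,v3:inf,v4:inf,v5:18,v6:inf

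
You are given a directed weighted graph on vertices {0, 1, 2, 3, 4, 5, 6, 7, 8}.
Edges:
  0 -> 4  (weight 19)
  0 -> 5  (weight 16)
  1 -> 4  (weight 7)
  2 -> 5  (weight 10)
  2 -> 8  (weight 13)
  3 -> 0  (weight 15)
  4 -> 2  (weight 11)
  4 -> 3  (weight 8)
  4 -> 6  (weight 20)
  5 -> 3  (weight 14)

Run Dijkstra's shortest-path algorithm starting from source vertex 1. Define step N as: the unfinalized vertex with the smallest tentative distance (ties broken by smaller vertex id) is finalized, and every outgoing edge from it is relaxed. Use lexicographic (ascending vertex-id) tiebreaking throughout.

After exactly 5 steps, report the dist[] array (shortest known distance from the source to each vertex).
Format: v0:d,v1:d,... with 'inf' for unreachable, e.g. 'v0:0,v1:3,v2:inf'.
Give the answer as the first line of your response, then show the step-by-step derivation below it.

v0:30,v1:0,v2:18,v3:15,v4:7,v5:28,v6:27,v7:inf,v8:31

step 1: dist = v0:inf,v1:0,v2:inf,v3:inf,v4:7,v5:inf,v6:inf,v7:inf,v8:inf
step 2: dist = v0:inf,v1:0,v2:18,v3:15,v4:7,v5:inf,v6:27,v7:inf,v8:inf
step 3: dist = v0:30,v1:0,v2:18,v3:15,v4:7,v5:inf,v6:27,v7:inf,v8:inf
step 4: dist = v0:30,v1:0,v2:18,v3:15,v4:7,v5:28,v6:27,v7:inf,v8:31
step 5: dist = v0:30,v1:0,v2:18,v3:15,v4:7,v5:28,v6:27,v7:inf,v8:31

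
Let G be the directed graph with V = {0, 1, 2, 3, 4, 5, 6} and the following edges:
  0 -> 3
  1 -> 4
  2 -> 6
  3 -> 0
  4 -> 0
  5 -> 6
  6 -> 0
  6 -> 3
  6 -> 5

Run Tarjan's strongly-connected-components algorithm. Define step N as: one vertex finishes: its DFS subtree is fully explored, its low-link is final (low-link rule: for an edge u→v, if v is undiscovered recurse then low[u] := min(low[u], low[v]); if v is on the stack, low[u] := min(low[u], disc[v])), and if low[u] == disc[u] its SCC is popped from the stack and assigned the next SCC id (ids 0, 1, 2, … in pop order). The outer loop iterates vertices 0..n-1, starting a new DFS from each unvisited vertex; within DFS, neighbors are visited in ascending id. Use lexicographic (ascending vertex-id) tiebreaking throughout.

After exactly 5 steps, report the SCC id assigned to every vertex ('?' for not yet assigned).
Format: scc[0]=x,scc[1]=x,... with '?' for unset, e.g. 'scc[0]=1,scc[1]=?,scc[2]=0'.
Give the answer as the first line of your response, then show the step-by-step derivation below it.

scc[0]=0,scc[1]=2,scc[2]=?,scc[3]=0,scc[4]=1,scc[5]=?,scc[6]=?

step 1: low=(low[0]=0,low[1]=?,low[2]=?,low[3]=0,low[4]=?,low[5]=?,low[6]=?); scc=(scc[0]=?,scc[1]=?,scc[2]=?,scc[3]=?,scc[4]=?,scc[5]=?,scc[6]=?)
step 2: low=(low[0]=0,low[1]=?,low[2]=?,low[3]=0,low[4]=?,low[5]=?,low[6]=?); scc=(scc[0]=0,scc[1]=?,scc[2]=?,scc[3]=0,scc[4]=?,scc[5]=?,scc[6]=?)
step 3: low=(low[0]=0,low[1]=2,low[2]=?,low[3]=0,low[4]=3,low[5]=?,low[6]=?); scc=(scc[0]=0,scc[1]=?,scc[2]=?,scc[3]=0,scc[4]=1,scc[5]=?,scc[6]=?)
step 4: low=(low[0]=0,low[1]=2,low[2]=?,low[3]=0,low[4]=3,low[5]=?,low[6]=?); scc=(scc[0]=0,scc[1]=2,scc[2]=?,scc[3]=0,scc[4]=1,scc[5]=?,scc[6]=?)
step 5: low=(low[0]=0,low[1]=2,low[2]=4,low[3]=0,low[4]=3,low[5]=5,low[6]=5); scc=(scc[0]=0,scc[1]=2,scc[2]=?,scc[3]=0,scc[4]=1,scc[5]=?,scc[6]=?)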